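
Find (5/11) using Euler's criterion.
(5/11) = 5^{5} mod 11 = 1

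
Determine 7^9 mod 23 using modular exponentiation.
9 = 8 + 1 (binary 1001). Repeated squaring mod 23: 7^1 ≡ 7; 7^2 ≡ 7² = 49 ≡ 3; 7^4 ≡ 3² = 9 ≡ 9; 7^8 ≡ 9² = 81 ≡ 12. Multiply: 7^9 = 7^8 × 7^1 ≡ 12 × 7 (mod 23): 12 × 7 = 84 ≡ 15. So 7^9 ≡ 15 (mod 23).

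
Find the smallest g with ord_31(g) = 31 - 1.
p - 1 = 30 has prime divisors 2, 3, 5. h is a primitive root mod 31 iff h^(30/q) ≢ 1 (mod 31) for each such q.
h = 2: 2^15 ≡ 1, 2^10 ≡ 1, 2^6 ≡ 2 (mod 31); 2^15 ≡ 1, so not a primitive root.
h = 3: 3^15 ≡ 30, 3^10 ≡ 25, 3^6 ≡ 16 (mod 31); none is 1, so 3 has order 30 and is a primitive root.
The smallest primitive root mod 31 is g = 3.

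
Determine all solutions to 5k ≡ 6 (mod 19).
5

Since gcd(5, 19) = 1 divides 6, a solution exists.
Multiply both sides by the inverse of 5 mod 19:
  5^(-1) mod 19 = 4
  x ≡ 4 × 6 ≡ 24 ≡ 5 (mod 19)
Verification: 5 × 5 = 25 = 1 × 19 + 6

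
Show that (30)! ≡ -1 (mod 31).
(30)! mod 31 = 30. Since this equals -1 (mod 31), Wilson confirms 31 is prime.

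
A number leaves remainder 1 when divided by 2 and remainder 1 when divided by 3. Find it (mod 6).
M = 2 × 3 = 6. M₁ = 3, y₁ ≡ 1 (mod 2). M₂ = 2, y₂ ≡ 2 (mod 3). z = 1×3×1 + 1×2×2 ≡ 1 (mod 6)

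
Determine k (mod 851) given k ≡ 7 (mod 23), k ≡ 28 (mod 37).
398

Using the Chinese Remainder Theorem:
M = product of moduli = 851
For equation 1: M_1 = 37, 37 ≡ 14 (mod 23), inverse of 37 mod 23 is 5 (check: 14 × 5 = 70 ≡ 1 (mod 23))
For equation 2: M_2 = 23, 23 ≡ 23 (mod 37), inverse of 23 mod 37 is 29 (check: 23 × 29 = 667 ≡ 1 (mod 37))
Combine: k ≡ Σ r_i×M_i×(M_i⁻¹ mod m_i) = 7×37×5 + 28×23×29 = 1295 + 18676 = 19971
19971 mod 851 = 398
k ≡ 398 (mod 851)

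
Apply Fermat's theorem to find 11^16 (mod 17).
By Fermat's Little Theorem, 11^{16} ≡ 1 (mod 17) since 17 is prime and gcd(11, 17) = 1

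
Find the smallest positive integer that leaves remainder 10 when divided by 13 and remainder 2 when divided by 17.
M = 13 × 17 = 221. M₁ = 17, y₁ ≡ 10 (mod 13). M₂ = 13, y₂ ≡ 4 (mod 17). x = 10×17×10 + 2×13×4 ≡ 36 (mod 221). The smallest positive such number is 36.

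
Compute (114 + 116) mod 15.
5

(114 + 116) = 230
230 mod 15 = 5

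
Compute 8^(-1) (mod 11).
7

Using Extended Euclidean Algorithm:
gcd(8, 11) = 1
Bezout coefficients: 8 × -4 + 11 × 3 = 1
So 8 × -4 ≡ 1 (mod 11)
The inverse is -4 mod 11 = 7
Verification: 8 × 7 = 56 = 5 × 11 + 1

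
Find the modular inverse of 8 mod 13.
8^(-1) ≡ 5 (mod 13). Verification: 8 × 5 = 40 ≡ 1 (mod 13)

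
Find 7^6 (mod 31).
6 = 4 + 2 (binary 110). Repeated squaring mod 31: 7^1 ≡ 7; 7^2 ≡ 7² = 49 ≡ 18; 7^4 ≡ 18² = 324 ≡ 14. Multiply: 7^6 = 7^4 × 7^2 ≡ 14 × 18 (mod 31): 14 × 18 = 252 ≡ 4. So 7^6 ≡ 4 (mod 31).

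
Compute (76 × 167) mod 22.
20

(76 × 167) = 12692
12692 mod 22 = 20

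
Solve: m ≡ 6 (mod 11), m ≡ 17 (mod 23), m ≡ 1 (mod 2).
M = 11 × 23 × 2 = 506. M₁ = 46, y₁ ≡ 6 (mod 11). M₂ = 22, y₂ ≡ 22 (mod 23). M₃ = 253, y₃ ≡ 1 (mod 2). m = 6×46×6 + 17×22×22 + 1×253×1 ≡ 17 (mod 506)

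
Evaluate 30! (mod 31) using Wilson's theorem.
By Wilson's theorem, (30)! ≡ -1 ≡ 30 (mod 31)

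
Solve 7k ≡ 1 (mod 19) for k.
7^(-1) ≡ 11 (mod 19). Verification: 7 × 11 = 77 ≡ 1 (mod 19)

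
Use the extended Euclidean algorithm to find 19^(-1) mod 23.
Extended GCD: 19(-6) + 23(5) = 1. So 19^(-1) ≡ 17 ≡ 17 (mod 23). Verify: 19 × 17 = 323 ≡ 1 (mod 23)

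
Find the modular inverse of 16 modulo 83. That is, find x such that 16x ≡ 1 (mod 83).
26

Using Extended Euclidean Algorithm:
gcd(16, 83) = 1
Bezout coefficients: 16 × 26 + 83 × -5 = 1
So 16 × 26 ≡ 1 (mod 83)
The inverse is 26 mod 83 = 26
Verification: 16 × 26 = 416 = 5 × 83 + 1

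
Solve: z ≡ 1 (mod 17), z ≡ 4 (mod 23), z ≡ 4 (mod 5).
M = 17 × 23 × 5 = 1955. M₁ = 115, y₁ ≡ 4 (mod 17). M₂ = 85, y₂ ≡ 13 (mod 23). M₃ = 391, y₃ ≡ 1 (mod 5). z = 1×115×4 + 4×85×13 + 4×391×1 ≡ 579 (mod 1955)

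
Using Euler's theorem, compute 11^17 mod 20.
By Euler: 11^{8} ≡ 1 (mod 20) since gcd(11, 20) = 1. 17 = 2×8 + 1. So 11^{17} ≡ 11^{1} ≡ 11 (mod 20)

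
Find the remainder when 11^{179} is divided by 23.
By Fermat: 11^{22} ≡ 1 (mod 23). 179 = 8×22 + 3. So 11^{179} ≡ 11^{3} ≡ 20 (mod 23)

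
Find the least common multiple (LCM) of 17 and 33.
561

First find GCD(17, 33) using the Euclidean algorithm:
17 = 0 × 33 + 17
33 = 1 × 17 + 16
17 = 1 × 16 + 1
16 = 16 × 1 + 0
GCD(17, 33) = 1

LCM formula: LCM(a, b) = (a × b) / GCD(a, b)
LCM(17, 33) = (17 × 33) / 1
LCM(17, 33) = 561 / 1
LCM(17, 33) = 561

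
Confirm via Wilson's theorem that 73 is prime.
(72)! mod 73 = 72. Since this equals -1 (mod 73), Wilson confirms 73 is prime.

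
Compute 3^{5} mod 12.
3

Using successive squaring:
Binary expansion of 5: 101
Powers of 3 mod 12 (each is the square of the previous):
  3^1 ≡ 3 (mod 12)
  3^2 ≡ 3² = 9 ≡ 9 (mod 12)
  3^4 ≡ 9² = 81 ≡ 9 (mod 12)
5 = 4 + 1, so 3^5 = 3^4 × 3^1 ≡ 9 × 3 (mod 12)
Multiplying step by step:
  9 × 3 = 27 ≡ 3 (mod 12)
Result: 3^5 ≡ 3 (mod 12)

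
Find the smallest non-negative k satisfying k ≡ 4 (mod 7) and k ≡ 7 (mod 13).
M = 7 × 13 = 91. M₁ = 13, y₁ ≡ 6 (mod 7). M₂ = 7, y₂ ≡ 2 (mod 13). k = 4×13×6 + 7×7×2 ≡ 46 (mod 91)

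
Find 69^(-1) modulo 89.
40

Using Extended Euclidean Algorithm:
gcd(69, 89) = 1
Bezout coefficients: 69 × 40 + 89 × -31 = 1
So 69 × 40 ≡ 1 (mod 89)
The inverse is 40 mod 89 = 40
Verification: 69 × 40 = 2760 = 31 × 89 + 1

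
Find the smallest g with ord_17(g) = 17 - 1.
p - 1 = 16 has prime divisors 2. h is a primitive root mod 17 iff h^(16/q) ≢ 1 (mod 17) for each such q.
h = 2: 2^8 ≡ 1 (mod 17); 2^8 ≡ 1, so not a primitive root.
h = 3: 3^8 ≡ 16 (mod 17); none is 1, so 3 has order 16 and is a primitive root.
The smallest primitive root mod 17 is g = 3.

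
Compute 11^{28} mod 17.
13

Using successive squaring:
Binary expansion of 28: 11100
Powers of 11 mod 17 (each is the square of the previous):
  11^1 ≡ 11 (mod 17)
  11^2 ≡ 11² = 121 ≡ 2 (mod 17)
  11^4 ≡ 2² = 4 ≡ 4 (mod 17)
  11^8 ≡ 4² = 16 ≡ 16 (mod 17)
  11^16 ≡ 16² = 256 ≡ 1 (mod 17)
28 = 16 + 8 + 4, so 11^28 = 11^16 × 11^8 × 11^4 ≡ 1 × 16 × 4 (mod 17)
Multiplying step by step:
  1 × 16 = 16 ≡ 16 (mod 17)
  16 × 4 = 64 ≡ 13 (mod 17)
Result: 11^28 ≡ 13 (mod 17)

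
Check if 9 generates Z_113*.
p - 1 = 112 has prime divisors 2, 7. Check 9^(112/q) mod 113 for each: 9^(112/2) = 9^56 ≡ 1, 9^(112/7) = 9^16 ≡ 28 (mod 113). Since 9^56 ≡ 1 (mod 113), the order of 9 divides 56 (in fact the order is 56) ≠ 112, so it is not a primitive root.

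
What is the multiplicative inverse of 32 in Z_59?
24

Using Extended Euclidean Algorithm:
gcd(32, 59) = 1
Bezout coefficients: 32 × 24 + 59 × -13 = 1
So 32 × 24 ≡ 1 (mod 59)
The inverse is 24 mod 59 = 24
Verification: 32 × 24 = 768 = 13 × 59 + 1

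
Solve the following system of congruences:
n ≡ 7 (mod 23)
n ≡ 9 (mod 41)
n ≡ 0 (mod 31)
4929

Using the Chinese Remainder Theorem:
M = product of moduli = 29233
For equation 1: M_1 = 1271, 1271 ≡ 6 (mod 23), inverse of 1271 mod 23 is 4 (check: 6 × 4 = 24 ≡ 1 (mod 23))
For equation 2: M_2 = 713, 713 ≡ 16 (mod 41), inverse of 713 mod 41 is 18 (check: 16 × 18 = 288 ≡ 1 (mod 41))
For equation 3: M_3 = 943, 943 ≡ 13 (mod 31), inverse of 943 mod 31 is 12 (check: 13 × 12 = 156 ≡ 1 (mod 31))
Combine: n ≡ Σ r_i×M_i×(M_i⁻¹ mod m_i) = 7×1271×4 + 9×713×18 + 0×943×12 = 35588 + 115506 + 0 = 151094
151094 mod 29233 = 4929
n ≡ 4929 (mod 29233)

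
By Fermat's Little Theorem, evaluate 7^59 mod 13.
By Fermat: 7^{12} ≡ 1 (mod 13). 59 = 4×12 + 11. So 7^{59} ≡ 7^{11} ≡ 2 (mod 13)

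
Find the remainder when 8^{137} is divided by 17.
By Fermat: 8^{16} ≡ 1 (mod 17). 137 = 8×16 + 9. So 8^{137} ≡ 8^{9} ≡ 8 (mod 17)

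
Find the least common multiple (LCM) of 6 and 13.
78

First find GCD(6, 13) using the Euclidean algorithm:
6 = 0 × 13 + 6
13 = 2 × 6 + 1
6 = 6 × 1 + 0
GCD(6, 13) = 1

LCM formula: LCM(a, b) = (a × b) / GCD(a, b)
LCM(6, 13) = (6 × 13) / 1
LCM(6, 13) = 78 / 1
LCM(6, 13) = 78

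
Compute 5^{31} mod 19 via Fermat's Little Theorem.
17

By Fermat's Little Theorem, a^(p-1) ≡ 1 (mod p) for prime p and gcd(a, p) = 1
Here p = 19, so 5^18 ≡ 1 (mod 19)
We can reduce the exponent: 31 mod 18 = 13
So 5^31 ≡ 5^13 (mod 19)
Computing: 5^13 mod 19 = 17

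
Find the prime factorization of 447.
3 × 149

Divide by primes starting from smallest:
447 ÷ 3 = 149
149 ÷ 149 = 1

447 = 3 × 149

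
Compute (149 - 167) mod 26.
8

(149 - 167) = -18
-18 mod 26 = 8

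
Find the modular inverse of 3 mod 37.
3^(-1) ≡ 25 (mod 37). Verification: 3 × 25 = 75 ≡ 1 (mod 37)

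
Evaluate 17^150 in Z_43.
Using Fermat: 17^{42} ≡ 1 (mod 43). 150 ≡ 24 (mod 42). So 17^{150} ≡ 17^{24} ≡ 11 (mod 43)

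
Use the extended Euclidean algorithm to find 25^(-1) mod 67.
Extended GCD: 25(-8) + 67(3) = 1. So 25^(-1) ≡ 59 ≡ 59 (mod 67). Verify: 25 × 59 = 1475 ≡ 1 (mod 67)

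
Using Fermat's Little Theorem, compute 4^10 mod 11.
By Fermat's Little Theorem, 4^{10} ≡ 1 (mod 11) since 11 is prime and gcd(4, 11) = 1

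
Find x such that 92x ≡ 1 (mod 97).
92^(-1) ≡ 58 (mod 97). Verification: 92 × 58 = 5336 ≡ 1 (mod 97)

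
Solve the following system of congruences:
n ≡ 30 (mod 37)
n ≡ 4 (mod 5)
104

Using the Chinese Remainder Theorem:
M = product of moduli = 185
For equation 1: M_1 = 5, 5 ≡ 5 (mod 37), inverse of 5 mod 37 is 15 (check: 5 × 15 = 75 ≡ 1 (mod 37))
For equation 2: M_2 = 37, 37 ≡ 2 (mod 5), inverse of 37 mod 5 is 3 (check: 2 × 3 = 6 ≡ 1 (mod 5))
Combine: n ≡ Σ r_i×M_i×(M_i⁻¹ mod m_i) = 30×5×15 + 4×37×3 = 2250 + 444 = 2694
2694 mod 185 = 104
n ≡ 104 (mod 185)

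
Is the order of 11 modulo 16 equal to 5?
No, the actual order is 4, not 5.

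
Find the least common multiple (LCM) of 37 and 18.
666

First find GCD(37, 18) using the Euclidean algorithm:
37 = 2 × 18 + 1
18 = 18 × 1 + 0
GCD(37, 18) = 1

LCM formula: LCM(a, b) = (a × b) / GCD(a, b)
LCM(37, 18) = (37 × 18) / 1
LCM(37, 18) = 666 / 1
LCM(37, 18) = 666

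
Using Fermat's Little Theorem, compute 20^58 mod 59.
By Fermat's Little Theorem, 20^{58} ≡ 1 (mod 59) since 59 is prime and gcd(20, 59) = 1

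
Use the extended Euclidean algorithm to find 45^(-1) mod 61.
Extended GCD: 45(19) + 61(-14) = 1. So 45^(-1) ≡ 19 ≡ 19 (mod 61). Verify: 45 × 19 = 855 ≡ 1 (mod 61)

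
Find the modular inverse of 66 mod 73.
66^(-1) ≡ 52 (mod 73). Verification: 66 × 52 = 3432 ≡ 1 (mod 73)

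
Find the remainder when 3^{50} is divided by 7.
By Fermat: 3^{6} ≡ 1 (mod 7). 50 = 8×6 + 2. So 3^{50} ≡ 3^{2} ≡ 2 (mod 7)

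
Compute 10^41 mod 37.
Using Fermat: 10^{36} ≡ 1 (mod 37). 41 ≡ 5 (mod 36). So 10^{41} ≡ 10^{5} ≡ 26 (mod 37)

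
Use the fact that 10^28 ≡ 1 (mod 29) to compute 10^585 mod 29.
By Fermat: 10^{28} ≡ 1 (mod 29). 585 ≡ 25 (mod 28). So 10^{585} ≡ 10^{25} ≡ 27 (mod 29)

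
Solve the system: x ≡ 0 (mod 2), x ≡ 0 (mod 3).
M = 2 × 3 = 6. M₁ = 3, y₁ ≡ 1 (mod 2). M₂ = 2, y₂ ≡ 2 (mod 3). x = 0×3×1 + 0×2×2 ≡ 0 (mod 6)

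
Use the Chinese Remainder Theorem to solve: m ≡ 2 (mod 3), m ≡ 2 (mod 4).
M = 3 × 4 = 12. M₁ = 4, y₁ ≡ 1 (mod 3). M₂ = 3, y₂ ≡ 3 (mod 4). m = 2×4×1 + 2×3×3 ≡ 2 (mod 12)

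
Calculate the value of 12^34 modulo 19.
Using Fermat: 12^{18} ≡ 1 (mod 19). 34 ≡ 16 (mod 18). So 12^{34} ≡ 12^{16} ≡ 7 (mod 19)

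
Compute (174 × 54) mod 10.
6

(174 × 54) = 9396
9396 mod 10 = 6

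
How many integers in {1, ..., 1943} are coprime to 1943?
1848

Prime factorization: 1943 = 29 × 67
Using the formula φ(n) = n × Π(1 - 1/p) for each prime factor p:
φ(1943) = 1943 × (1 - 1/29) × (1 - 1/67)
φ(1943) = 1848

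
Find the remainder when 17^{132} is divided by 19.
By Fermat: 17^{18} ≡ 1 (mod 19). 132 = 7×18 + 6. So 17^{132} ≡ 17^{6} ≡ 7 (mod 19)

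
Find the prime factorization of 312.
2^3 × 3 × 13

Divide by primes starting from smallest:
312 ÷ 2 = 156
156 ÷ 2 = 78
78 ÷ 2 = 39
39 ÷ 3 = 13
13 ÷ 13 = 1

312 = 2^3 × 3 × 13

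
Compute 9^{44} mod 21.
18

Using successive squaring:
Binary expansion of 44: 101100
Powers of 9 mod 21 (each is the square of the previous):
  9^1 ≡ 9 (mod 21)
  9^2 ≡ 9² = 81 ≡ 18 (mod 21)
  9^4 ≡ 18² = 324 ≡ 9 (mod 21)
  9^8 ≡ 9² = 81 ≡ 18 (mod 21)
  9^16 ≡ 18² = 324 ≡ 9 (mod 21)
  9^32 ≡ 9² = 81 ≡ 18 (mod 21)
44 = 32 + 8 + 4, so 9^44 = 9^32 × 9^8 × 9^4 ≡ 18 × 18 × 9 (mod 21)
Multiplying step by step:
  18 × 18 = 324 ≡ 9 (mod 21)
  9 × 9 = 81 ≡ 18 (mod 21)
Result: 9^44 ≡ 18 (mod 21)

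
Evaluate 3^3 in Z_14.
3 = 2 + 1 (binary 11). Repeated squaring mod 14: 3^1 ≡ 3; 3^2 ≡ 3² = 9 ≡ 9. Multiply: 3^3 = 3^2 × 3^1 ≡ 9 × 3 (mod 14): 9 × 3 = 27 ≡ 13. So 3^3 ≡ 13 (mod 14).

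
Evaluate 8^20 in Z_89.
Using repeated squaring. 20 = 16 + 4 (binary 10100). Repeated squaring mod 89: 8^1 ≡ 8; 8^2 ≡ 8² = 64 ≡ 64; 8^4 ≡ 64² = 4096 ≡ 2; 8^8 ≡ 2² = 4 ≡ 4; 8^16 ≡ 4² = 16 ≡ 16. Multiply: 8^20 = 8^16 × 8^4 ≡ 16 × 2 (mod 89): 16 × 2 = 32 ≡ 32. So 8^20 ≡ 32 (mod 89).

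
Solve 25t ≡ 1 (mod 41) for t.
23

Using Extended Euclidean Algorithm:
gcd(25, 41) = 1
Bezout coefficients: 25 × -18 + 41 × 11 = 1
So 25 × -18 ≡ 1 (mod 41)
The inverse is -18 mod 41 = 23
Verification: 25 × 23 = 575 = 14 × 41 + 1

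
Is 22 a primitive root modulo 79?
No

To verify, check if 22^(78/q) ≢ 1 (mod 79) for each prime divisor q of 78
Divisors of 78 = 78: [1, 2, 3, 6, 13, 26, 39, 78]
  22^(78/2) = 22^39 ≡ 1 (mod 79)
  22^(78/3) = 22^26 ≡ 1 (mod 79)
  22^(78/13) = 22^6 ≡ 52 (mod 79)
Conclusion: 22 is not a primitive root modulo 79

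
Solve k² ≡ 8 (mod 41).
The square roots of 8 mod 41 are 34 and 7. Verify: 34² = 1156 ≡ 8 (mod 41)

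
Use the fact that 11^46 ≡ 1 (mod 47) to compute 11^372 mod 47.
By Fermat: 11^{46} ≡ 1 (mod 47). 372 = 8×46 + 4. So 11^{372} ≡ 11^{4} ≡ 24 (mod 47)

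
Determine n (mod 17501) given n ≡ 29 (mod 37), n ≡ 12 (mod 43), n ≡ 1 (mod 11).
9945

Using the Chinese Remainder Theorem:
M = product of moduli = 17501
For equation 1: M_1 = 473, 473 ≡ 29 (mod 37), inverse of 473 mod 37 is 23 (check: 29 × 23 = 667 ≡ 1 (mod 37))
For equation 2: M_2 = 407, 407 ≡ 20 (mod 43), inverse of 407 mod 43 is 28 (check: 20 × 28 = 560 ≡ 1 (mod 43))
For equation 3: M_3 = 1591, 1591 ≡ 7 (mod 11), inverse of 1591 mod 11 is 8 (check: 7 × 8 = 56 ≡ 1 (mod 11))
Combine: n ≡ Σ r_i×M_i×(M_i⁻¹ mod m_i) = 29×473×23 + 12×407×28 + 1×1591×8 = 315491 + 136752 + 12728 = 464971
464971 mod 17501 = 9945
n ≡ 9945 (mod 17501)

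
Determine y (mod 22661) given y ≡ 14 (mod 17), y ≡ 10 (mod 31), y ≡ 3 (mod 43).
11914

Using the Chinese Remainder Theorem:
M = product of moduli = 22661
For equation 1: M_1 = 1333, 1333 ≡ 7 (mod 17), inverse of 1333 mod 17 is 5 (check: 7 × 5 = 35 ≡ 1 (mod 17))
For equation 2: M_2 = 731, 731 ≡ 18 (mod 31), inverse of 731 mod 31 is 19 (check: 18 × 19 = 342 ≡ 1 (mod 31))
For equation 3: M_3 = 527, 527 ≡ 11 (mod 43), inverse of 527 mod 43 is 4 (check: 11 × 4 = 44 ≡ 1 (mod 43))
Combine: y ≡ Σ r_i×M_i×(M_i⁻¹ mod m_i) = 14×1333×5 + 10×731×19 + 3×527×4 = 93310 + 138890 + 6324 = 238524
238524 mod 22661 = 11914
y ≡ 11914 (mod 22661)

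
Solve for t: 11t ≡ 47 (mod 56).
45

Since gcd(11, 56) = 1 divides 47, a solution exists.
Multiply both sides by the inverse of 11 mod 56:
  11^(-1) mod 56 = 51
  x ≡ 51 × 47 ≡ 2397 ≡ 45 (mod 56)
Verification: 11 × 45 = 495 = 8 × 56 + 47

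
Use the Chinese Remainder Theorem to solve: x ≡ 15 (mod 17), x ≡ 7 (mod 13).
202

Using the Chinese Remainder Theorem:
M = product of moduli = 221
For equation 1: M_1 = 13, 13 ≡ 13 (mod 17), inverse of 13 mod 17 is 4 (check: 13 × 4 = 52 ≡ 1 (mod 17))
For equation 2: M_2 = 17, 17 ≡ 4 (mod 13), inverse of 17 mod 13 is 10 (check: 4 × 10 = 40 ≡ 1 (mod 13))
Combine: x ≡ Σ r_i×M_i×(M_i⁻¹ mod m_i) = 15×13×4 + 7×17×10 = 780 + 1190 = 1970
1970 mod 221 = 202
x ≡ 202 (mod 221)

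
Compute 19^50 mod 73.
Using repeated squaring. 50 = 32 + 16 + 2 (binary 110010). Repeated squaring mod 73: 19^1 ≡ 19; 19^2 ≡ 19² = 361 ≡ 69; 19^4 ≡ 69² = 4761 ≡ 16; 19^8 ≡ 16² = 256 ≡ 37; 19^16 ≡ 37² = 1369 ≡ 55; 19^32 ≡ 55² = 3025 ≡ 32. Multiply: 19^50 = 19^32 × 19^16 × 19^2 ≡ 32 × 55 × 69 (mod 73): 32 × 55 = 1760 ≡ 8; 8 × 69 = 552 ≡ 41. So 19^50 ≡ 41 (mod 73).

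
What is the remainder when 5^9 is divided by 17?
9 = 8 + 1 (binary 1001). Repeated squaring mod 17: 5^1 ≡ 5; 5^2 ≡ 5² = 25 ≡ 8; 5^4 ≡ 8² = 64 ≡ 13; 5^8 ≡ 13² = 169 ≡ 16. Multiply: 5^9 = 5^8 × 5^1 ≡ 16 × 5 (mod 17): 16 × 5 = 80 ≡ 12. So 5^9 ≡ 12 (mod 17).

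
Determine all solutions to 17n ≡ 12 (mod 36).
24

Since gcd(17, 36) = 1 divides 12, a solution exists.
Multiply both sides by the inverse of 17 mod 36:
  17^(-1) mod 36 = 17
  x ≡ 17 × 12 ≡ 204 ≡ 24 (mod 36)
Verification: 17 × 24 = 408 = 11 × 36 + 12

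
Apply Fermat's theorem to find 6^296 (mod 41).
By Fermat: 6^{40} ≡ 1 (mod 41). 296 = 7×40 + 16. So 6^{296} ≡ 6^{16} ≡ 18 (mod 41)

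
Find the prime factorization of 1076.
2^2 × 269

Divide by primes starting from smallest:
1076 ÷ 2 = 538
538 ÷ 2 = 269
269 ÷ 269 = 1

1076 = 2^2 × 269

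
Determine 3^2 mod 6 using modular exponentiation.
2 = 2 (binary 10). Repeated squaring mod 6: 3^1 ≡ 3; 3^2 ≡ 3² = 9 ≡ 3. So 3^2 ≡ 3 (mod 6).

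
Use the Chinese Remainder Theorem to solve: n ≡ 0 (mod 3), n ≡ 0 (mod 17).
0

Using the Chinese Remainder Theorem:
M = product of moduli = 51
For equation 1: M_1 = 17, 17 ≡ 2 (mod 3), inverse of 17 mod 3 is 2 (check: 2 × 2 = 4 ≡ 1 (mod 3))
For equation 2: M_2 = 3, 3 ≡ 3 (mod 17), inverse of 3 mod 17 is 6 (check: 3 × 6 = 18 ≡ 1 (mod 17))
Combine: n ≡ Σ r_i×M_i×(M_i⁻¹ mod m_i) = 0×17×2 + 0×3×6 = 0 + 0 = 0
0 mod 51 = 0
n ≡ 0 (mod 51)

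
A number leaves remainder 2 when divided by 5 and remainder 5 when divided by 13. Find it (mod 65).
M = 5 × 13 = 65. M₁ = 13, y₁ ≡ 2 (mod 5). M₂ = 5, y₂ ≡ 8 (mod 13). n = 2×13×2 + 5×5×8 ≡ 57 (mod 65)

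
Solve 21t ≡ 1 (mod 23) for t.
21^(-1) ≡ 11 (mod 23). Verification: 21 × 11 = 231 ≡ 1 (mod 23)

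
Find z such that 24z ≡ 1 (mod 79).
24^(-1) ≡ 56 (mod 79). Verification: 24 × 56 = 1344 ≡ 1 (mod 79)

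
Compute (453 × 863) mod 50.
39

(453 × 863) = 390939
390939 mod 50 = 39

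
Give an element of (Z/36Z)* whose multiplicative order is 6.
5 has order 6 mod 36 since 5^{6} ≡ 1 (mod 36) and no smaller power works.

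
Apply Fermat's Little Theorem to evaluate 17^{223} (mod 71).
14

By Fermat's Little Theorem, a^(p-1) ≡ 1 (mod p) for prime p and gcd(a, p) = 1
Here p = 71, so 17^70 ≡ 1 (mod 71)
We can reduce the exponent: 223 mod 70 = 13
So 17^223 ≡ 17^13 (mod 71)
Computing: 17^13 mod 71 = 14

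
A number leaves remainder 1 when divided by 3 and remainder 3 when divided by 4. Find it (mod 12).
M = 3 × 4 = 12. M₁ = 4, y₁ ≡ 1 (mod 3). M₂ = 3, y₂ ≡ 3 (mod 4). r = 1×4×1 + 3×3×3 ≡ 7 (mod 12)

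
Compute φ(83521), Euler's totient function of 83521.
78608

Prime factorization: 83521 = 17^4
Using the formula φ(n) = n × Π(1 - 1/p) for each prime factor p:
φ(83521) = 83521 × (1 - 1/17)
φ(83521) = 78608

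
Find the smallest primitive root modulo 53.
2

A primitive root g modulo p has order p-1 = 52
Prime divisors of 52: [2, 13]
g is a primitive root iff g^(52/q) ≢ 1 (mod 53) for each prime divisor q
Testing small values:
  g = 2: 2^26 ≡ 52, 2^4 ≡ 16 (mod 53) → none is 1, primitive root!
The smallest primitive root is 2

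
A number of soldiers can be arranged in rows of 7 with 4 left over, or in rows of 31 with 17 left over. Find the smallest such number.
M = 7 × 31 = 217. M₁ = 31, y₁ ≡ 5 (mod 7). M₂ = 7, y₂ ≡ 9 (mod 31). m = 4×31×5 + 17×7×9 ≡ 172 (mod 217). The smallest positive such number is 172.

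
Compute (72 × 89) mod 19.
5

(72 × 89) = 6408
6408 mod 19 = 5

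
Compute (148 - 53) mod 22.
7

(148 - 53) = 95
95 mod 22 = 7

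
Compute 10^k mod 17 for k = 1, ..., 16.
g^1, g^2, ..., g^{16} mod 17: {10, 15, 14, 4, 6, 9, 5, 16, 7, 2, 3, 13, 11, 8, 12, 1}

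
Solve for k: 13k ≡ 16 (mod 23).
3

Since gcd(13, 23) = 1 divides 16, a solution exists.
Multiply both sides by the inverse of 13 mod 23:
  13^(-1) mod 23 = 16
  x ≡ 16 × 16 ≡ 256 ≡ 3 (mod 23)
Verification: 13 × 3 = 39 = 1 × 23 + 16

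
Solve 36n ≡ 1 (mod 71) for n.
2

Using Extended Euclidean Algorithm:
gcd(36, 71) = 1
Bezout coefficients: 36 × 2 + 71 × -1 = 1
So 36 × 2 ≡ 1 (mod 71)
The inverse is 2 mod 71 = 2
Verification: 36 × 2 = 72 = 1 × 71 + 1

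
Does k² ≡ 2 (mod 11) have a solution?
By Euler's criterion: 2^{5} ≡ 10 (mod 11). Since this equals -1 (≡ 10), 2 is not a QR.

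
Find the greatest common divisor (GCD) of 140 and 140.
140

Using the Euclidean algorithm:
140 = 1 × 140 + 0

GCD(140, 140) = 140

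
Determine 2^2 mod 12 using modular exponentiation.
2 = 2 (binary 10). Repeated squaring mod 12: 2^1 ≡ 2; 2^2 ≡ 2² = 4 ≡ 4. So 2^2 ≡ 4 (mod 12).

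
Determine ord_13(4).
Powers of 4 mod 13: 4^1≡4, 4^2≡3, 4^3≡12, 4^4≡9, 4^5≡10, 4^6≡1. Order = 6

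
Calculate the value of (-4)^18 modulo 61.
Using repeated squaring. (-4) ≡ 57 (mod 61). 18 = 16 + 2 (binary 10010). Repeated squaring mod 61: 57^1 ≡ 57; 57^2 ≡ 57² = 3249 ≡ 16; 57^4 ≡ 16² = 256 ≡ 12; 57^8 ≡ 12² = 144 ≡ 22; 57^16 ≡ 22² = 484 ≡ 57. Multiply: (-4)^18 ≡ 57^16 × 57^2 ≡ 57 × 16 (mod 61): 57 × 16 = 912 ≡ 58. So (-4)^18 ≡ 58 (mod 61).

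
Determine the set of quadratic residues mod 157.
QRs mod 157: {1, 3, 4, 9, 10, 11, 12, 13, 14, 16, 17, 19, 25, 27, 30, 31, 33, 35, 36, 37, 39, 40, 42, 44, 46, 47, 48, 49, 51, 52, 56, 57, 58, 64, 67, 68, 71, 75, 76, 81, 82, 86, 89, 90, 93, 99, 100, 101, 105, 106, 108, 109, 110, 111, 113, 115, 117, 118, 120, 121, 122, 124, 126, 127, 130, 132, 138, 140, 141, 143, 144, 145, 146, 147, 148, 153, 154, 156}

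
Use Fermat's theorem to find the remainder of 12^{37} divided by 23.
13

By Fermat's Little Theorem, a^(p-1) ≡ 1 (mod p) for prime p and gcd(a, p) = 1
Here p = 23, so 12^22 ≡ 1 (mod 23)
We can reduce the exponent: 37 mod 22 = 15
So 12^37 ≡ 12^15 (mod 23)
Computing: 12^15 mod 23 = 13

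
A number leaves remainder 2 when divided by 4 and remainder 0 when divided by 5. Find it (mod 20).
M = 4 × 5 = 20. M₁ = 5, y₁ ≡ 1 (mod 4). M₂ = 4, y₂ ≡ 4 (mod 5). y = 2×5×1 + 0×4×4 ≡ 10 (mod 20)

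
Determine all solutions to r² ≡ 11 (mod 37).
The square roots of 11 mod 37 are 23 and 14. Verify: 23² = 529 ≡ 11 (mod 37)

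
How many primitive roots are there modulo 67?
20

The number of primitive roots modulo p is φ(p-1) = φ(66)
φ(66) = 20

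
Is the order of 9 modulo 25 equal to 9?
No, the actual order is 10, not 9.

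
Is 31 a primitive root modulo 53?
Yes

To verify, check if 31^(52/q) ≢ 1 (mod 53) for each prime divisor q of 52
Divisors of 52 = 52: [1, 2, 4, 13, 26, 52]
  31^(52/2) = 31^26 ≡ 52 (mod 53)
  31^(52/13) = 31^4 ≡ 49 (mod 53)
Conclusion: 31 is a primitive root modulo 53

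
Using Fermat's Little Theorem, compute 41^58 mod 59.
By Fermat's Little Theorem, 41^{58} ≡ 1 (mod 59) since 59 is prime and gcd(41, 59) = 1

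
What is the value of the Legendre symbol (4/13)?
(4/13) = 4^{6} mod 13 = 1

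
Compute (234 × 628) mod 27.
18

(234 × 628) = 146952
146952 mod 27 = 18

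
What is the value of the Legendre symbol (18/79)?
(18/79) = 18^{39} mod 79 = 1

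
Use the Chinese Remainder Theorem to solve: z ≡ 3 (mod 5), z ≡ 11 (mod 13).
M = 5 × 13 = 65. M₁ = 13, y₁ ≡ 2 (mod 5). M₂ = 5, y₂ ≡ 8 (mod 13). z = 3×13×2 + 11×5×8 ≡ 63 (mod 65)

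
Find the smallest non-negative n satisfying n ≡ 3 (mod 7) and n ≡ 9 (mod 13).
M = 7 × 13 = 91. M₁ = 13, y₁ ≡ 6 (mod 7). M₂ = 7, y₂ ≡ 2 (mod 13). n = 3×13×6 + 9×7×2 ≡ 87 (mod 91)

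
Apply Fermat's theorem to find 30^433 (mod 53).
By Fermat: 30^{52} ≡ 1 (mod 53). 433 = 8×52 + 17. So 30^{433} ≡ 30^{17} ≡ 30 (mod 53)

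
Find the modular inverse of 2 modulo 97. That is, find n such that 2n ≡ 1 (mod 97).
49

Using Extended Euclidean Algorithm:
gcd(2, 97) = 1
Bezout coefficients: 2 × -48 + 97 × 1 = 1
So 2 × -48 ≡ 1 (mod 97)
The inverse is -48 mod 97 = 49
Verification: 2 × 49 = 98 = 1 × 97 + 1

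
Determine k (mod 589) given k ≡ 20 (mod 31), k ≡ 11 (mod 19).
144

Using the Chinese Remainder Theorem:
M = product of moduli = 589
For equation 1: M_1 = 19, 19 ≡ 19 (mod 31), inverse of 19 mod 31 is 18 (check: 19 × 18 = 342 ≡ 1 (mod 31))
For equation 2: M_2 = 31, 31 ≡ 12 (mod 19), inverse of 31 mod 19 is 8 (check: 12 × 8 = 96 ≡ 1 (mod 19))
Combine: k ≡ Σ r_i×M_i×(M_i⁻¹ mod m_i) = 20×19×18 + 11×31×8 = 6840 + 2728 = 9568
9568 mod 589 = 144
k ≡ 144 (mod 589)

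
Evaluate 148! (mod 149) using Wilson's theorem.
By Wilson's theorem, (148)! ≡ -1 ≡ 148 (mod 149)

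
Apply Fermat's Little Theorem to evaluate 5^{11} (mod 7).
3

By Fermat's Little Theorem, a^(p-1) ≡ 1 (mod p) for prime p and gcd(a, p) = 1
Here p = 7, so 5^6 ≡ 1 (mod 7)
We can reduce the exponent: 11 mod 6 = 5
So 5^11 ≡ 5^5 (mod 7)
Computing: 5^5 mod 7 = 3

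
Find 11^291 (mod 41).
Using Fermat: 11^{40} ≡ 1 (mod 41). 291 ≡ 11 (mod 40). So 11^{291} ≡ 11^{11} ≡ 17 (mod 41)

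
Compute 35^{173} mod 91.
42

Using successive squaring:
Binary expansion of 173: 10101101
Powers of 35 mod 91 (each is the square of the previous):
  35^1 ≡ 35 (mod 91)
  35^2 ≡ 35² = 1225 ≡ 42 (mod 91)
  35^4 ≡ 42² = 1764 ≡ 35 (mod 91)
  35^8 ≡ 35² = 1225 ≡ 42 (mod 91)
  35^16 ≡ 42² = 1764 ≡ 35 (mod 91)
  35^32 ≡ 35² = 1225 ≡ 42 (mod 91)
  35^64 ≡ 42² = 1764 ≡ 35 (mod 91)
  35^128 ≡ 35² = 1225 ≡ 42 (mod 91)
173 = 128 + 32 + 8 + 4 + 1, so 35^173 = 35^128 × 35^32 × 35^8 × 35^4 × 35^1 ≡ 42 × 42 × 42 × 35 × 35 (mod 91)
Multiplying step by step:
  42 × 42 = 1764 ≡ 35 (mod 91)
  35 × 42 = 1470 ≡ 14 (mod 91)
  14 × 35 = 490 ≡ 35 (mod 91)
  35 × 35 = 1225 ≡ 42 (mod 91)
Result: 35^173 ≡ 42 (mod 91)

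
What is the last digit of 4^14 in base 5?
Using Fermat: 4^{4} ≡ 1 (mod 5). 14 ≡ 2 (mod 4). So 4^{14} ≡ 4^{2} ≡ 1 (mod 5)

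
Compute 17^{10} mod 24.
1

Using successive squaring:
Binary expansion of 10: 1010
Powers of 17 mod 24 (each is the square of the previous):
  17^1 ≡ 17 (mod 24)
  17^2 ≡ 17² = 289 ≡ 1 (mod 24)
  17^4 ≡ 1² = 1 ≡ 1 (mod 24)
  17^8 ≡ 1² = 1 ≡ 1 (mod 24)
10 = 8 + 2, so 17^10 = 17^8 × 17^2 ≡ 1 × 1 (mod 24)
Multiplying step by step:
  1 × 1 = 1 ≡ 1 (mod 24)
Result: 17^10 ≡ 1 (mod 24)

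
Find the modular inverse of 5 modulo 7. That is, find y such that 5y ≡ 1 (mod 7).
3

Using Extended Euclidean Algorithm:
gcd(5, 7) = 1
Bezout coefficients: 5 × 3 + 7 × -2 = 1
So 5 × 3 ≡ 1 (mod 7)
The inverse is 3 mod 7 = 3
Verification: 5 × 3 = 15 = 2 × 7 + 1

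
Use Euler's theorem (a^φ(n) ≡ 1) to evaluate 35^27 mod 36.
By Euler: 35^{12} ≡ 1 (mod 36) since gcd(35, 36) = 1. 27 = 2×12 + 3. So 35^{27} ≡ 35^{3} ≡ 35 (mod 36)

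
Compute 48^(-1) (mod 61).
48^(-1) ≡ 14 (mod 61). Verification: 48 × 14 = 672 ≡ 1 (mod 61)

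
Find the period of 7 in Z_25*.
Powers of 7 mod 25: 7^1≡7, 7^2≡24, 7^3≡18, 7^4≡1. Order = 4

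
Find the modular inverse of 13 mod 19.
13^(-1) ≡ 3 (mod 19). Verification: 13 × 3 = 39 ≡ 1 (mod 19)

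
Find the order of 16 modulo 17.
Powers of 16 mod 17: 16^1≡16, 16^2≡1. Order = 2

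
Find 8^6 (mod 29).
6 = 4 + 2 (binary 110). Repeated squaring mod 29: 8^1 ≡ 8; 8^2 ≡ 8² = 64 ≡ 6; 8^4 ≡ 6² = 36 ≡ 7. Multiply: 8^6 = 8^4 × 8^2 ≡ 7 × 6 (mod 29): 7 × 6 = 42 ≡ 13. So 8^6 ≡ 13 (mod 29).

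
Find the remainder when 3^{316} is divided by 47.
By Fermat: 3^{46} ≡ 1 (mod 47). 316 = 6×46 + 40. So 3^{316} ≡ 3^{40} ≡ 2 (mod 47)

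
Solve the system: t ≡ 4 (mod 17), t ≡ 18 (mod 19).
M = 17 × 19 = 323. M₁ = 19, y₁ ≡ 9 (mod 17). M₂ = 17, y₂ ≡ 9 (mod 19). t = 4×19×9 + 18×17×9 ≡ 208 (mod 323)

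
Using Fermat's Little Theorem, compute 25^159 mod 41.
By Fermat: 25^{40} ≡ 1 (mod 41). 159 = 3×40 + 39. So 25^{159} ≡ 25^{39} ≡ 23 (mod 41)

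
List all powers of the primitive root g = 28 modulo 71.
g^1, g^2, ..., g^{70} mod 71: {28, 3, 13, 9, 39, 27, 46, 10, 67, 30, 59, 19, 35, 57, 34, 29, 31, 16, 22, 48, 66, 2, 56, 6, 26, 18, 7, 54, 21, 20, 63, 60, 47, 38, 70, 43, 68, 58, 62, 32, 44, 25, 61, 4, 41, 12, 52, 36, 14, 37, 42, 40, 55, 49, 23, 5, 69, 15, 65, 45, 53, 64, 17, 50, 51, 8, 11, 24, 33, 1}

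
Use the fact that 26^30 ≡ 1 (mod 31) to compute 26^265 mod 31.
By Fermat: 26^{30} ≡ 1 (mod 31). 265 = 8×30 + 25. So 26^{265} ≡ 26^{25} ≡ 26 (mod 31)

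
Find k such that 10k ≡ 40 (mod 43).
4

Since gcd(10, 43) = 1 divides 40, a solution exists.
Multiply both sides by the inverse of 10 mod 43:
  10^(-1) mod 43 = 13
  x ≡ 13 × 40 ≡ 520 ≡ 4 (mod 43)
Verification: 10 × 4 = 40 = 0 × 43 + 40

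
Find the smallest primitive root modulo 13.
2

A primitive root g modulo p has order p-1 = 12
Prime divisors of 12: [2, 3]
g is a primitive root iff g^(12/q) ≢ 1 (mod 13) for each prime divisor q
Testing small values:
  g = 2: 2^6 ≡ 12, 2^4 ≡ 3 (mod 13) → none is 1, primitive root!
The smallest primitive root is 2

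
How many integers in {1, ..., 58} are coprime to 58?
28

Prime factorization: 58 = 2 × 29
Using the formula φ(n) = n × Π(1 - 1/p) for each prime factor p:
φ(58) = 58 × (1 - 1/2) × (1 - 1/29)
φ(58) = 28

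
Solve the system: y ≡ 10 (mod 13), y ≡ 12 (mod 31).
M = 13 × 31 = 403. M₁ = 31, y₁ ≡ 8 (mod 13). M₂ = 13, y₂ ≡ 12 (mod 31). y = 10×31×8 + 12×13×12 ≡ 322 (mod 403)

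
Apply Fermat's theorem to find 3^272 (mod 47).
By Fermat: 3^{46} ≡ 1 (mod 47). 272 = 5×46 + 42. So 3^{272} ≡ 3^{42} ≡ 18 (mod 47)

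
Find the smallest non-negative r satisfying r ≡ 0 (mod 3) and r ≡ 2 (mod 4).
M = 3 × 4 = 12. M₁ = 4, y₁ ≡ 1 (mod 3). M₂ = 3, y₂ ≡ 3 (mod 4). r = 0×4×1 + 2×3×3 ≡ 6 (mod 12)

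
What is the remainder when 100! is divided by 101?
By Wilson's theorem, (100)! ≡ -1 ≡ 100 (mod 101)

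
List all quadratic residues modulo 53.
QRs mod 53: {1, 4, 6, 7, 9, 10, 11, 13, 15, 16, 17, 24, 25, 28, 29, 36, 37, 38, 40, 42, 43, 44, 46, 47, 49, 52}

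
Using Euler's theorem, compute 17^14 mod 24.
By Euler: 17^{8} ≡ 1 (mod 24) since gcd(17, 24) = 1. 14 = 1×8 + 6. So 17^{14} ≡ 17^{6} ≡ 1 (mod 24)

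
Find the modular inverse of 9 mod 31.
9^(-1) ≡ 7 (mod 31). Verification: 9 × 7 = 63 ≡ 1 (mod 31)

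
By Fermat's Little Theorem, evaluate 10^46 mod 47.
By Fermat's Little Theorem, 10^{46} ≡ 1 (mod 47) since 47 is prime and gcd(10, 47) = 1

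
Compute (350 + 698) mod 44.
36

(350 + 698) = 1048
1048 mod 44 = 36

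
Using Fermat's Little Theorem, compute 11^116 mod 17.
By Fermat: 11^{16} ≡ 1 (mod 17). 116 = 7×16 + 4. So 11^{116} ≡ 11^{4} ≡ 4 (mod 17)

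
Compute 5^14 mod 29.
Using repeated squaring. 14 = 8 + 4 + 2 (binary 1110). Repeated squaring mod 29: 5^1 ≡ 5; 5^2 ≡ 5² = 25 ≡ 25; 5^4 ≡ 25² = 625 ≡ 16; 5^8 ≡ 16² = 256 ≡ 24. Multiply: 5^14 = 5^8 × 5^4 × 5^2 ≡ 24 × 16 × 25 (mod 29): 24 × 16 = 384 ≡ 7; 7 × 25 = 175 ≡ 1. So 5^14 ≡ 1 (mod 29).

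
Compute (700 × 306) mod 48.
24

(700 × 306) = 214200
214200 mod 48 = 24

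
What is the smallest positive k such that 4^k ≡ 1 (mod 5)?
Powers of 4 mod 5: 4^1≡4, 4^2≡1. Order = 2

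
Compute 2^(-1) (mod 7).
4

Using Extended Euclidean Algorithm:
gcd(2, 7) = 1
Bezout coefficients: 2 × -3 + 7 × 1 = 1
So 2 × -3 ≡ 1 (mod 7)
The inverse is -3 mod 7 = 4
Verification: 2 × 4 = 8 = 1 × 7 + 1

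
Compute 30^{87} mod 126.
36

Using successive squaring:
Binary expansion of 87: 1010111
Powers of 30 mod 126 (each is the square of the previous):
  30^1 ≡ 30 (mod 126)
  30^2 ≡ 30² = 900 ≡ 18 (mod 126)
  30^4 ≡ 18² = 324 ≡ 72 (mod 126)
  30^8 ≡ 72² = 5184 ≡ 18 (mod 126)
  30^16 ≡ 18² = 324 ≡ 72 (mod 126)
  30^32 ≡ 72² = 5184 ≡ 18 (mod 126)
  30^64 ≡ 18² = 324 ≡ 72 (mod 126)
87 = 64 + 16 + 4 + 2 + 1, so 30^87 = 30^64 × 30^16 × 30^4 × 30^2 × 30^1 ≡ 72 × 72 × 72 × 18 × 30 (mod 126)
Multiplying step by step:
  72 × 72 = 5184 ≡ 18 (mod 126)
  18 × 72 = 1296 ≡ 36 (mod 126)
  36 × 18 = 648 ≡ 18 (mod 126)
  18 × 30 = 540 ≡ 36 (mod 126)
Result: 30^87 ≡ 36 (mod 126)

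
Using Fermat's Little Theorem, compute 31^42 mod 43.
By Fermat's Little Theorem, 31^{42} ≡ 1 (mod 43) since 43 is prime and gcd(31, 43) = 1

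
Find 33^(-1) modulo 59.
34

Using Extended Euclidean Algorithm:
gcd(33, 59) = 1
Bezout coefficients: 33 × -25 + 59 × 14 = 1
So 33 × -25 ≡ 1 (mod 59)
The inverse is -25 mod 59 = 34
Verification: 33 × 34 = 1122 = 19 × 59 + 1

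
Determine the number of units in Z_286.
120

Prime factorization: 286 = 2 × 11 × 13
Using the formula φ(n) = n × Π(1 - 1/p) for each prime factor p:
φ(286) = 286 × (1 - 1/2) × (1 - 1/11) × (1 - 1/13)
φ(286) = 120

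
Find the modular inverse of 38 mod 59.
38^(-1) ≡ 14 (mod 59). Verification: 38 × 14 = 532 ≡ 1 (mod 59)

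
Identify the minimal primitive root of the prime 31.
p - 1 = 30 has prime divisors 2, 3, 5. h is a primitive root mod 31 iff h^(30/q) ≢ 1 (mod 31) for each such q.
h = 2: 2^15 ≡ 1, 2^10 ≡ 1, 2^6 ≡ 2 (mod 31); 2^15 ≡ 1, so not a primitive root.
h = 3: 3^15 ≡ 30, 3^10 ≡ 25, 3^6 ≡ 16 (mod 31); none is 1, so 3 has order 30 and is a primitive root.
The smallest primitive root mod 31 is g = 3.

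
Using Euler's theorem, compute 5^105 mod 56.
By Euler: 5^{24} ≡ 1 (mod 56) since gcd(5, 56) = 1. 105 = 4×24 + 9. So 5^{105} ≡ 5^{9} ≡ 13 (mod 56)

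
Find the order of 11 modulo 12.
Powers of 11 mod 12: 11^1≡11, 11^2≡1. Order = 2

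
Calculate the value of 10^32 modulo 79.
Using repeated squaring. 32 = 32 (binary 100000). Repeated squaring mod 79: 10^1 ≡ 10; 10^2 ≡ 10² = 100 ≡ 21; 10^4 ≡ 21² = 441 ≡ 46; 10^8 ≡ 46² = 2116 ≡ 62; 10^16 ≡ 62² = 3844 ≡ 52; 10^32 ≡ 52² = 2704 ≡ 18. So 10^32 ≡ 18 (mod 79).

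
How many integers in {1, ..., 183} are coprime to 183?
120

Prime factorization: 183 = 3 × 61
Using the formula φ(n) = n × Π(1 - 1/p) for each prime factor p:
φ(183) = 183 × (1 - 1/3) × (1 - 1/61)
φ(183) = 120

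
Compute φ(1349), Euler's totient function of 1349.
1260

Prime factorization: 1349 = 19 × 71
Using the formula φ(n) = n × Π(1 - 1/p) for each prime factor p:
φ(1349) = 1349 × (1 - 1/19) × (1 - 1/71)
φ(1349) = 1260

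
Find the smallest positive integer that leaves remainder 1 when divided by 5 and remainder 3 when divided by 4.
M = 5 × 4 = 20. M₁ = 4, y₁ ≡ 4 (mod 5). M₂ = 5, y₂ ≡ 1 (mod 4). n = 1×4×4 + 3×5×1 ≡ 11 (mod 20). The smallest positive such number is 11.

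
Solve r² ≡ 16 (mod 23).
The square roots of 16 mod 23 are 4 and 19. Verify: 4² = 16 ≡ 16 (mod 23)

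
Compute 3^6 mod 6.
6 = 4 + 2 (binary 110). Repeated squaring mod 6: 3^1 ≡ 3; 3^2 ≡ 3² = 9 ≡ 3; 3^4 ≡ 3² = 9 ≡ 3. Multiply: 3^6 = 3^4 × 3^2 ≡ 3 × 3 (mod 6): 3 × 3 = 9 ≡ 3. So 3^6 ≡ 3 (mod 6).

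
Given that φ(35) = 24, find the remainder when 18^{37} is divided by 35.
By Euler: 18^{24} ≡ 1 (mod 35) since gcd(18, 35) = 1. 37 = 1×24 + 13. So 18^{37} ≡ 18^{13} ≡ 18 (mod 35)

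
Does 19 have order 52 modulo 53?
p - 1 = 52 has prime divisors 2, 13. Check 19^(52/q) mod 53 for each: 19^(52/2) = 19^26 ≡ 52, 19^(52/13) = 19^4 ≡ 47 (mod 53). None of these is 1, so 19 has order 52 = φ(53), so it is a primitive root mod 53.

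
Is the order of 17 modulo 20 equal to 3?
No, the actual order is 4, not 3.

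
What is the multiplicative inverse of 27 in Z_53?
2

Using Extended Euclidean Algorithm:
gcd(27, 53) = 1
Bezout coefficients: 27 × 2 + 53 × -1 = 1
So 27 × 2 ≡ 1 (mod 53)
The inverse is 2 mod 53 = 2
Verification: 27 × 2 = 54 = 1 × 53 + 1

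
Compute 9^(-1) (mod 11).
9^(-1) ≡ 5 (mod 11). Verification: 9 × 5 = 45 ≡ 1 (mod 11)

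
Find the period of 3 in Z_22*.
Powers of 3 mod 22: 3^1≡3, 3^2≡9, 3^3≡5, 3^4≡15, 3^5≡1. Order = 5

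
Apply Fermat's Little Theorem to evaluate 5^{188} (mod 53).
10

By Fermat's Little Theorem, a^(p-1) ≡ 1 (mod p) for prime p and gcd(a, p) = 1
Here p = 53, so 5^52 ≡ 1 (mod 53)
We can reduce the exponent: 188 mod 52 = 32
So 5^188 ≡ 5^32 (mod 53)
Computing: 5^32 mod 53 = 10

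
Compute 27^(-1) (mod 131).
27^(-1) ≡ 34 (mod 131). Verification: 27 × 34 = 918 ≡ 1 (mod 131)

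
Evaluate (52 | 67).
(52/67) = 52^{33} mod 67 = -1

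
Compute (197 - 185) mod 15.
12

(197 - 185) = 12
12 mod 15 = 12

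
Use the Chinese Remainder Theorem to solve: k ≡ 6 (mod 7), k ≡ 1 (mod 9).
M = 7 × 9 = 63. M₁ = 9, y₁ ≡ 4 (mod 7). M₂ = 7, y₂ ≡ 4 (mod 9). k = 6×9×4 + 1×7×4 ≡ 55 (mod 63)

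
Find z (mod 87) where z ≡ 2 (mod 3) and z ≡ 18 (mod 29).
M = 3 × 29 = 87. M₁ = 29, y₁ ≡ 2 (mod 3). M₂ = 3, y₂ ≡ 10 (mod 29). z = 2×29×2 + 18×3×10 ≡ 47 (mod 87)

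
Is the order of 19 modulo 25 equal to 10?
Yes, ord_25(19) = 10.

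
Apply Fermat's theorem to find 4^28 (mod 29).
By Fermat's Little Theorem, 4^{28} ≡ 1 (mod 29) since 29 is prime and gcd(4, 29) = 1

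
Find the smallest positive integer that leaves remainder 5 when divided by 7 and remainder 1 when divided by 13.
M = 7 × 13 = 91. M₁ = 13, y₁ ≡ 6 (mod 7). M₂ = 7, y₂ ≡ 2 (mod 13). k = 5×13×6 + 1×7×2 ≡ 40 (mod 91). The smallest positive such number is 40.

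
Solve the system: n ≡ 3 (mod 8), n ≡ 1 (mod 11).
M = 8 × 11 = 88. M₁ = 11, y₁ ≡ 3 (mod 8). M₂ = 8, y₂ ≡ 7 (mod 11). n = 3×11×3 + 1×8×7 ≡ 67 (mod 88)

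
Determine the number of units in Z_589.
540

Prime factorization: 589 = 19 × 31
Using the formula φ(n) = n × Π(1 - 1/p) for each prime factor p:
φ(589) = 589 × (1 - 1/19) × (1 - 1/31)
φ(589) = 540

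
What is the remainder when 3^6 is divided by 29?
6 = 4 + 2 (binary 110). Repeated squaring mod 29: 3^1 ≡ 3; 3^2 ≡ 3² = 9 ≡ 9; 3^4 ≡ 9² = 81 ≡ 23. Multiply: 3^6 = 3^4 × 3^2 ≡ 23 × 9 (mod 29): 23 × 9 = 207 ≡ 4. So 3^6 ≡ 4 (mod 29).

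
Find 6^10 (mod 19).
10 = 8 + 2 (binary 1010). Repeated squaring mod 19: 6^1 ≡ 6; 6^2 ≡ 6² = 36 ≡ 17; 6^4 ≡ 17² = 289 ≡ 4; 6^8 ≡ 4² = 16 ≡ 16. Multiply: 6^10 = 6^8 × 6^2 ≡ 16 × 17 (mod 19): 16 × 17 = 272 ≡ 6. So 6^10 ≡ 6 (mod 19).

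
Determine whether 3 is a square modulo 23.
By Euler's criterion: 3^{11} ≡ 1 (mod 23). Since this equals 1, 3 is a QR.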